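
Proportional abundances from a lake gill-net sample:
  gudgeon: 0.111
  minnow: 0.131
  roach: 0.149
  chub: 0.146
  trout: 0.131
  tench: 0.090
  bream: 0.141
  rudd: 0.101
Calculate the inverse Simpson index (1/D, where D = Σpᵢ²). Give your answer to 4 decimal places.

D = 0.111² + 0.131² + 0.149² + 0.146² + 0.131² + 0.09² + 0.141² + 0.101² = 0.01232100 + 0.01716100 + 0.02220100 + 0.02131600 + 0.01716100 + 0.00810000 + 0.01988100 + 0.01020100 = 0.12834200 (working shown to 8 dp, full precision carried).
So 1/D = 7.791682, i.e. 7.7917 to 4 decimal places.

7.7917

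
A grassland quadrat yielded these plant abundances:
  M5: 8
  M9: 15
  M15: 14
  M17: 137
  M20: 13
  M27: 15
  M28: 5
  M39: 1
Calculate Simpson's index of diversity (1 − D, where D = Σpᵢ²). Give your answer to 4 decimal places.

Total N = 8+15+14+137+13+15+5+1 = 208, so the proportions are 0.038462, 0.072115, 0.067308, 0.658654, 0.0625, 0.072115, 0.024038, 0.004808 (working shown to 6 dp, full precision carried).
D = 0.038462² + 0.072115² + 0.067308² + 0.658654² + 0.0625² + 0.072115² + 0.024038² + 0.004808² = 0.001479 + 0.005201 + 0.004530 + 0.433825 + 0.003906 + 0.005201 + 0.000578 + 0.000023 = 0.454743.
So 1 − D = 0.545257, i.e. 0.5453 to 4 decimal places.

0.5453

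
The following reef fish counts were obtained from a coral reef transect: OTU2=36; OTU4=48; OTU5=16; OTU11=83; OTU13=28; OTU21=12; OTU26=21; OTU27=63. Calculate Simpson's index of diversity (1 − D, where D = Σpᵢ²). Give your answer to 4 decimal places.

0.8294

Total N = 36+48+16+83+28+12+21+63 = 307, so the proportions are 0.117264, 0.156352, 0.052117, 0.270358, 0.091205, 0.039088, 0.068404, 0.205212 (working shown to 6 dp, full precision carried).
D = 0.117264² + 0.156352² + 0.052117² + 0.270358² + 0.091205² + 0.039088² + 0.068404² + 0.205212² = 0.013751 + 0.024446 + 0.002716 + 0.073094 + 0.008318 + 0.001528 + 0.004679 + 0.042112 = 0.170644.
So 1 − D = 0.829356, i.e. 0.8294 to 4 decimal places.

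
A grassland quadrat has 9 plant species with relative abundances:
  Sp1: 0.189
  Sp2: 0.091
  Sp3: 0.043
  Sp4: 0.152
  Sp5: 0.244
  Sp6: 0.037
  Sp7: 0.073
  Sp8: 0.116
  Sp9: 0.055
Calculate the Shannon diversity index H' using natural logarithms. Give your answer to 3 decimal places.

2.021

Each pᵢ ln pᵢ term (working shown to 5 dp, full precision carried): 0.189×(-1.66601)=-0.31488, 0.091×(-2.39690)=-0.21812, 0.043×(-3.14656)=-0.13530, 0.152×(-1.88387)=-0.28635, 0.244×(-1.41059)=-0.34418, 0.037×(-3.29684)=-0.12198, 0.073×(-2.61730)=-0.19106, 0.116×(-2.15417)=-0.24988, 0.055×(-2.90042)=-0.15952.
Sum = -2.02128, so H' = 2.021.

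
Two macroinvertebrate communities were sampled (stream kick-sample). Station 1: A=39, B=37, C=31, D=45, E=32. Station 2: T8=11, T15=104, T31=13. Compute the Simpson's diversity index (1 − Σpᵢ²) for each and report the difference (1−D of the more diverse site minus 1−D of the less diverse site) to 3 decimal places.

0.474

Station 1: N=184, proportions 0.211957, 0.201087, 0.168478, 0.244565, 0.173913, giving 1−D = 0.796196 (working shown to 6 dp, full precision carried).
Station 2: N=128, proportions 0.085938, 0.8125, 0.101562, giving 1−D = 0.322144.
Difference = |0.796196 − 0.322144| = 0.474052, i.e. 0.474 to 3 decimal places.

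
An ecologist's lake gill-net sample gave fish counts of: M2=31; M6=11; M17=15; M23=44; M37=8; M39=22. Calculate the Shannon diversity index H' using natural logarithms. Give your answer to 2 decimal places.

1.63

Total N = 31+11+15+44+8+22 = 131, so the proportions are 0.2366, 0.084, 0.1145, 0.3359, 0.0611, 0.1679 (working shown to 4 dp, full precision carried).
Each pᵢ ln pᵢ term: 0.2366×(-1.4412)=-0.3410, 0.084×(-2.4773)=-0.2080, 0.1145×(-2.1671)=-0.2481, 0.3359×(-1.0910)=-0.3664, 0.0611×(-2.7958)=-0.1707, 0.1679×(-1.7842)=-0.2996.
Sum = -1.6340, so H' = 1.63.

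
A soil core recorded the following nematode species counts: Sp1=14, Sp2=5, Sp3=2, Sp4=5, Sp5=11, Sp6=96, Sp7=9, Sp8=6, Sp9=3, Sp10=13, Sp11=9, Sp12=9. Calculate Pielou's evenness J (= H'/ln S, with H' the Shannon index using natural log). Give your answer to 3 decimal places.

0.711

Total N = 14+5+2+5+11+96+9+6+3+13+9+9 = 182, so the proportions are 0.07692, 0.02747, 0.01099, 0.02747, 0.06044, 0.52747, 0.04945, 0.03297, 0.01648, 0.07143, 0.04945, 0.04945 (working shown to 5 dp, full precision carried).
H' = −Σ pᵢ ln pᵢ = −((-0.19730) + (-0.09875) + (-0.04957) + (-0.09875) + (-0.16960) + (-0.33740) + (-0.14869) + (-0.11249) + (-0.06767) + (-0.18850) + (-0.14869) + (-0.14869)) = 1.76611.
With S = 12 species, ln S = 2.48491, so J = 1.76611/2.48491 = 0.71073, i.e. 0.711 to 3 decimal places.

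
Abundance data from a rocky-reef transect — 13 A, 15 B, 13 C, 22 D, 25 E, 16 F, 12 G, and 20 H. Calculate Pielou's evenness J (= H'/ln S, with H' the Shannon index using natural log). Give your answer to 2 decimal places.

Total N = 13+15+13+22+25+16+12+20 = 136, so the proportions are 0.0956, 0.1103, 0.0956, 0.1618, 0.1838, 0.1176, 0.0882, 0.1471 (working shown to 4 dp, full precision carried).
H' = −Σ pᵢ ln pᵢ = −((-0.2244) + (-0.2432) + (-0.2244) + (-0.2947) + (-0.3114) + (-0.2518) + (-0.2142) + (-0.2819)) = 2.0459.
With S = 8 species, ln S = 2.0794, so J = 2.0459/2.0794 = 0.9839, i.e. 0.98 to 2 decimal places.

0.98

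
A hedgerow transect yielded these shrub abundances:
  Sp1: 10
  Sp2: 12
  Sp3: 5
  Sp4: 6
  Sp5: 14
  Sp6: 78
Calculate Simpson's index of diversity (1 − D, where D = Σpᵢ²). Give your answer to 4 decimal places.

Total N = 10+12+5+6+14+78 = 125, so the proportions are 0.08, 0.096, 0.04, 0.048, 0.112, 0.624 (working shown to 6 dp, full precision carried).
D = 0.08² + 0.096² + 0.04² + 0.048² + 0.112² + 0.624² = 0.006400 + 0.009216 + 0.001600 + 0.002304 + 0.012544 + 0.389376 = 0.421440.
So 1 − D = 0.578560, i.e. 0.5786 to 4 decimal places.

0.5786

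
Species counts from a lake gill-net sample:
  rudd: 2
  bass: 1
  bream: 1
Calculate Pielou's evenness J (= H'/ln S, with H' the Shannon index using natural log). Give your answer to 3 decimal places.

0.946

Total N = 2+1+1 = 4, so the proportions are 0.5, 0.25, 0.25 (working shown to 5 dp, full precision carried).
H' = −Σ pᵢ ln pᵢ = −((-0.34657) + (-0.34657) + (-0.34657)) = 1.03972.
With S = 3 species, ln S = 1.09861, so J = 1.03972/1.09861 = 0.94639, i.e. 0.946 to 3 decimal places.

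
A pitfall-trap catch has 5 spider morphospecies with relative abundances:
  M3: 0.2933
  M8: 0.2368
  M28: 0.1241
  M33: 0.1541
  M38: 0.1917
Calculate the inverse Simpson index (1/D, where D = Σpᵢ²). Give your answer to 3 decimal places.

D = 0.2933² + 0.2368² + 0.1241² + 0.1541² + 0.1917² = 0.0860249 + 0.0560742 + 0.0154008 + 0.0237468 + 0.0367489 = 0.2179956 (working shown to 7 dp, full precision carried).
So 1/D = 4.58725, i.e. 4.587 to 3 decimal places.

4.587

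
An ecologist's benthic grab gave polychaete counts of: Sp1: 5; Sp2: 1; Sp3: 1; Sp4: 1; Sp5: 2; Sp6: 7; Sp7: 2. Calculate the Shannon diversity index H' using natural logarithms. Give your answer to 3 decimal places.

1.658

Total N = 5+1+1+1+2+7+2 = 19, so the proportions are 0.26316, 0.05263, 0.05263, 0.05263, 0.10526, 0.36842, 0.10526 (working shown to 5 dp, full precision carried).
Each pᵢ ln pᵢ term: 0.26316×(-1.33500)=-0.35132, 0.05263×(-2.94444)=-0.15497, 0.05263×(-2.94444)=-0.15497, 0.05263×(-2.94444)=-0.15497, 0.10526×(-2.25129)=-0.23698, 0.36842×(-0.99853)=-0.36788, 0.10526×(-2.25129)=-0.23698.
Sum = -1.65806, so H' = 1.658.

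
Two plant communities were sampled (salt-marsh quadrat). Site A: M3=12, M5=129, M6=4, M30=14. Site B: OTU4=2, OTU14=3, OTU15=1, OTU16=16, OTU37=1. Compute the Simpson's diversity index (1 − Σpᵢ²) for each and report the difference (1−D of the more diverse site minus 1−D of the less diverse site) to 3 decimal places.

Site A: N=159, proportions 0.075472, 0.811321, 0.025157, 0.08805, giving 1−D = 0.327677 (working shown to 6 dp, full precision carried).
Site B: N=23, proportions 0.086957, 0.130435, 0.043478, 0.695652, 0.043478, giving 1−D = 0.487713.
Difference = |0.327677 − 0.487713| = 0.160036, i.e. 0.160 to 3 decimal places.

0.160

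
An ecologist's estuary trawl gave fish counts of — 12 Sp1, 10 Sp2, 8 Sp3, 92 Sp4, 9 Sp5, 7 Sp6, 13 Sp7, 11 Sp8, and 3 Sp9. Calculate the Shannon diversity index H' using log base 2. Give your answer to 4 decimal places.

Total N = 12+10+8+92+9+7+13+11+3 = 165, so the proportions are 0.072727, 0.060606, 0.048485, 0.557576, 0.054545, 0.042424, 0.078788, 0.066667, 0.018182 (working shown to 6 dp, full precision carried).
Each pᵢ log₂ pᵢ term: 0.072727×(-3.781360)=-0.275008, 0.060606×(-4.044394)=-0.245115, 0.048485×(-4.366322)=-0.211700, 0.557576×(-0.842760)=-0.469903, 0.054545×(-4.196397)=-0.228894, 0.042424×(-4.558967)=-0.193411, 0.078788×(-3.665882)=-0.288827, 0.066667×(-3.906891)=-0.260459, 0.018182×(-5.781360)=-0.105116.
Sum = -2.278433, so H' = 2.2784.

2.2784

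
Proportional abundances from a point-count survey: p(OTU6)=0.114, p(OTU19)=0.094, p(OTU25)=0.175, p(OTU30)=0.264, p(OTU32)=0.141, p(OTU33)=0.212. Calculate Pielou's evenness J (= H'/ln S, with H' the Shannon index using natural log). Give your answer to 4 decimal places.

H' = −Σ pᵢ ln pᵢ = −((-0.247557) + (-0.222259) + (-0.305020) + (-0.351597) + (-0.276218) + (-0.328848)) = 1.731499 (working shown to 6 dp, full precision carried).
With S = 6 species, ln S = 1.791759, so J = 1.731499/1.791759 = 0.966368, i.e. 0.9664 to 4 decimal places.

0.9664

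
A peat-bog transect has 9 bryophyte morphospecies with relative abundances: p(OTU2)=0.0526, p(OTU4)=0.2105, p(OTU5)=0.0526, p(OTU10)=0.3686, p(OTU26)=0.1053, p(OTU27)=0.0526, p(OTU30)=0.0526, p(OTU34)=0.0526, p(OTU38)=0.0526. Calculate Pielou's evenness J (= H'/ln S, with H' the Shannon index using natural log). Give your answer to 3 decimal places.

0.848

H' = −Σ pᵢ ln pᵢ = −((-0.15491) + (-0.32802) + (-0.15491) + (-0.36788) + (-0.23702) + (-0.15491) + (-0.15491) + (-0.15491) + (-0.15491)) = 1.86237 (working shown to 5 dp, full precision carried).
With S = 9 species, ln S = 2.19722, so J = 1.86237/2.19722 = 0.84760, i.e. 0.848 to 3 decimal places.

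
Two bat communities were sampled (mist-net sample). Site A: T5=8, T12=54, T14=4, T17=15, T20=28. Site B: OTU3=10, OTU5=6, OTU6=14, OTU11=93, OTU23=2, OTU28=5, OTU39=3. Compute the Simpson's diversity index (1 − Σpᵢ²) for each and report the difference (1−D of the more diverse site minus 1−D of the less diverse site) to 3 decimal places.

0.173

Site A: N=109, proportions 0.07339, 0.49541, 0.0367, 0.13761, 0.25688, giving 1−D = 0.66291 (working shown to 5 dp, full precision carried).
Site B: N=133, proportions 0.07519, 0.04511, 0.10526, 0.69925, 0.01504, 0.03759, 0.02256, giving 1−D = 0.49014.
Difference = |0.66291 − 0.49014| = 0.17277, i.e. 0.173 to 3 decimal places.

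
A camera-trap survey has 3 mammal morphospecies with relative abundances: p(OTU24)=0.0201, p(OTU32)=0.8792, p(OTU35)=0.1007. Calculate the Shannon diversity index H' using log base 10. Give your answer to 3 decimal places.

Each pᵢ log₁₀ pᵢ term (working shown to 5 dp, full precision carried): 0.0201×(-1.69680)=-0.03411, 0.8792×(-0.05591)=-0.04916, 0.1007×(-0.99697)=-0.10039.
Sum = -0.18366, so H' = 0.184.

0.184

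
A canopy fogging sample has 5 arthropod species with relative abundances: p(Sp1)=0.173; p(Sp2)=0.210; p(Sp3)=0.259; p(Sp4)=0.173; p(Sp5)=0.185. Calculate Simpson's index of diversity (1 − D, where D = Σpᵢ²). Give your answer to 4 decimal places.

D = 0.173² + 0.21² + 0.259² + 0.173² + 0.185² = 0.029929 + 0.044100 + 0.067081 + 0.029929 + 0.034225 = 0.205264 (working shown to 6 dp, full precision carried).
So 1 − D = 0.794736, i.e. 0.7947 to 4 decimal places.

0.7947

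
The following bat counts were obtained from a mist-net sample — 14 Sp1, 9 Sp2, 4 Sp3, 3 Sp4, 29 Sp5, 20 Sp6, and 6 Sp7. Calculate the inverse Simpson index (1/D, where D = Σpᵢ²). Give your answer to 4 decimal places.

4.5757

Total N = 14+9+4+3+29+20+6 = 85, so the proportions are 0.16470588, 0.10588235, 0.04705882, 0.03529412, 0.34117647, 0.23529412, 0.07058824 (working shown to 8 dp, full precision carried).
D = 0.16470588² + 0.10588235² + 0.04705882² + 0.03529412² + 0.34117647² + 0.23529412² + 0.07058824² = 0.02712803 + 0.01121107 + 0.00221453 + 0.00124567 + 0.11640138 + 0.05536332 + 0.00498270 = 0.21854671.
So 1/D = 4.575681, i.e. 4.5757 to 4 decimal places.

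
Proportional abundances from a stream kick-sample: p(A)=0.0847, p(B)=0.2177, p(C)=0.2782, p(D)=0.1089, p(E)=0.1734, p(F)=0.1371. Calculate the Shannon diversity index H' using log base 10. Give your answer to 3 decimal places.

0.745

Each pᵢ log₁₀ pᵢ term (working shown to 5 dp, full precision carried): 0.0847×(-1.07212)=-0.09081, 0.2177×(-0.66214)=-0.14415, 0.2782×(-0.55564)=-0.15458, 0.1089×(-0.96297)=-0.10487, 0.1734×(-0.76095)=-0.13195, 0.1371×(-0.86296)=-0.11831.
Sum = -0.74467, so H' = 0.745.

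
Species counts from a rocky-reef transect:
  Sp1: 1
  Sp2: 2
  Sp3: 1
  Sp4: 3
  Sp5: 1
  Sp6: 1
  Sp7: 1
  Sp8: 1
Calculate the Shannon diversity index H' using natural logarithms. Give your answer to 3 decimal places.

1.972

Total N = 1+2+1+3+1+1+1+1 = 11, so the proportions are 0.09091, 0.18182, 0.09091, 0.27273, 0.09091, 0.09091, 0.09091, 0.09091 (working shown to 5 dp, full precision carried).
Each pᵢ ln pᵢ term: 0.09091×(-2.39790)=-0.21799, 0.18182×(-1.70475)=-0.30995, 0.09091×(-2.39790)=-0.21799, 0.27273×(-1.29928)=-0.35435, 0.09091×(-2.39790)=-0.21799, 0.09091×(-2.39790)=-0.21799, 0.09091×(-2.39790)=-0.21799, 0.09091×(-2.39790)=-0.21799.
Sum = -1.97225, so H' = 1.972.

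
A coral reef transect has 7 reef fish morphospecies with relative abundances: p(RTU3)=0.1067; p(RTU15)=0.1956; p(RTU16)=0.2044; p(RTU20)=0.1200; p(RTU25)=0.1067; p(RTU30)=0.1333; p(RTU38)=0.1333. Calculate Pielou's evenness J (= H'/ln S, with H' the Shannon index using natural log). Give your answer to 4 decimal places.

0.9830

H' = −Σ pᵢ ln pᵢ = −((-0.238766) + (-0.319157) + (-0.324521) + (-0.254432) + (-0.238766) + (-0.268620) + (-0.268620)) = 1.912882 (working shown to 6 dp, full precision carried).
With S = 7 species, ln S = 1.945910, so J = 1.912882/1.945910 = 0.983027, i.e. 0.9830 to 4 decimal places.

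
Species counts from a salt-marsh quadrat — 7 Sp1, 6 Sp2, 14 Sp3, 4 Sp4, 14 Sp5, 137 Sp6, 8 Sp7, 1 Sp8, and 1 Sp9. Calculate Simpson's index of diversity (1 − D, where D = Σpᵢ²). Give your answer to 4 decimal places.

Total N = 7+6+14+4+14+137+8+1+1 = 192, so the proportions are 0.036458, 0.03125, 0.072917, 0.020833, 0.072917, 0.713542, 0.041667, 0.005208, 0.005208 (working shown to 6 dp, full precision carried).
D = 0.036458² + 0.03125² + 0.072917² + 0.020833² + 0.072917² + 0.713542² + 0.041667² + 0.005208² + 0.005208² = 0.001329 + 0.000977 + 0.005317 + 0.000434 + 0.005317 + 0.509142 + 0.001736 + 0.000027 + 0.000027 = 0.524306.
So 1 − D = 0.475694, i.e. 0.4757 to 4 decimal places.

0.4757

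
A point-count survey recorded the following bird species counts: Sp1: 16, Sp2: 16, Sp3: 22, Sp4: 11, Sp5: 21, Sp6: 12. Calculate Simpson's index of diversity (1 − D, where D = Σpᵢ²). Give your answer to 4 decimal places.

Total N = 16+16+22+11+21+12 = 98, so the proportions are 0.163265, 0.163265, 0.22449, 0.112245, 0.214286, 0.122449 (working shown to 6 dp, full precision carried).
D = 0.163265² + 0.163265² + 0.22449² + 0.112245² + 0.214286² + 0.122449² = 0.026656 + 0.026656 + 0.050396 + 0.012599 + 0.045918 + 0.014994 = 0.177218.
So 1 − D = 0.822782, i.e. 0.8228 to 4 decimal places.

0.8228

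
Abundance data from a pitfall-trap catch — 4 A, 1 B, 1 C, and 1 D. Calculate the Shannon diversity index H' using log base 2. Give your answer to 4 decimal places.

Total N = 4+1+1+1 = 7, so the proportions are 0.571429, 0.142857, 0.142857, 0.142857 (working shown to 6 dp, full precision carried).
Each pᵢ log₂ pᵢ term: 0.571429×(-0.807355)=-0.461346, 0.142857×(-2.807355)=-0.401051, 0.142857×(-2.807355)=-0.401051, 0.142857×(-2.807355)=-0.401051.
Sum = -1.664498, so H' = 1.6645.

1.6645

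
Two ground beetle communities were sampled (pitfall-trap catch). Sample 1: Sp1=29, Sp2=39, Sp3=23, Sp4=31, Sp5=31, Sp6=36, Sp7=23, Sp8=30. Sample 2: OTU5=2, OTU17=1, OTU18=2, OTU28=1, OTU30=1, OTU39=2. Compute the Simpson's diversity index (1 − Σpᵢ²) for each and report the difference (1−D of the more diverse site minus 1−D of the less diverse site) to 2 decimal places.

Sample 1: N=242, proportions 0.1198, 0.1612, 0.095, 0.1281, 0.1281, 0.1488, 0.095, 0.124, giving 1−D = 0.8713 (working shown to 4 dp, full precision carried).
Sample 2: N=9, proportions 0.2222, 0.1111, 0.2222, 0.1111, 0.1111, 0.2222, giving 1−D = 0.8148.
Difference = |0.8713 − 0.8148| = 0.0565, i.e. 0.06 to 2 decimal places.

0.06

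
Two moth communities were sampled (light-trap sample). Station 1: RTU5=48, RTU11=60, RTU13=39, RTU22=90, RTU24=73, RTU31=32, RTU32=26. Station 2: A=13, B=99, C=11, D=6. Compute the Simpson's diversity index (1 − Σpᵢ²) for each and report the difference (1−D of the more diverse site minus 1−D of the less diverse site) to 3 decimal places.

Station 1: N=368, proportions 0.1304348, 0.1630435, 0.1059783, 0.2445652, 0.1983696, 0.0869565, 0.0706522, giving 1−D = 0.8334564 (working shown to 7 dp, full precision carried).
Station 2: N=129, proportions 0.1007752, 0.7674419, 0.0852713, 0.0465116, giving 1−D = 0.3914428.
Difference = |0.8334564 − 0.3914428| = 0.4420136, i.e. 0.442 to 3 decimal places.

0.442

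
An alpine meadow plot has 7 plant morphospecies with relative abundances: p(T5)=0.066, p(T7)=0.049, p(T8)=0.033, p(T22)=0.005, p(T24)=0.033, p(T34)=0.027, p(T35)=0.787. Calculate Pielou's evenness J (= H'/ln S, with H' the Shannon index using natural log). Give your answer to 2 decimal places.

0.44

H' = −Σ pᵢ ln pᵢ = −((-0.1794) + (-0.1478) + (-0.1126) + (-0.0265) + (-0.1126) + (-0.0975) + (-0.1885)) = 0.8648 (working shown to 4 dp, full precision carried).
With S = 7 species, ln S = 1.9459, so J = 0.8648/1.9459 = 0.4444, i.e. 0.44 to 2 decimal places.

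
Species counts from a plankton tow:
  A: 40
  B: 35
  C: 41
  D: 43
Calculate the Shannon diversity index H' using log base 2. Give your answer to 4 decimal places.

Total N = 40+35+41+43 = 159, so the proportions are 0.251572, 0.220126, 0.257862, 0.27044 (working shown to 6 dp, full precision carried).
Each pᵢ log₂ pᵢ term: 0.251572×(-1.990955)=-0.500869, 0.220126×(-2.183600)=-0.480667, 0.257862×(-1.955331)=-0.504205, 0.27044×(-1.886618)=-0.510218.
Sum = -1.995958, so H' = 1.9960.

1.9960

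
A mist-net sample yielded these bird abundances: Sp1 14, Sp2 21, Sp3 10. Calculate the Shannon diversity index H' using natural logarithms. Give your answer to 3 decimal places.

Total N = 14+21+10 = 45, so the proportions are 0.31111, 0.46667, 0.22222 (working shown to 5 dp, full precision carried).
Each pᵢ ln pᵢ term: 0.31111×(-1.16761)=-0.36325, 0.46667×(-0.76214)=-0.35567, 0.22222×(-1.50408)=-0.33424.
Sum = -1.05316, so H' = 1.053.

1.053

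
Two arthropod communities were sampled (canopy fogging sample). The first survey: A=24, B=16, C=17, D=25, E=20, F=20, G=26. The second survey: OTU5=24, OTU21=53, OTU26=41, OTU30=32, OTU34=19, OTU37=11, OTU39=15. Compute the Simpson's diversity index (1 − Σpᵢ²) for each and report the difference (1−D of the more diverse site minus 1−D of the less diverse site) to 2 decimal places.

The first survey: N=148, proportions 0.1622, 0.1081, 0.1149, 0.1689, 0.1351, 0.1351, 0.1757, giving 1−D = 0.8529 (working shown to 4 dp, full precision carried).
The second survey: N=195, proportions 0.1231, 0.2718, 0.2103, 0.1641, 0.0974, 0.0564, 0.0769, giving 1−D = 0.8212.
Difference = |0.8529 − 0.8212| = 0.0317, i.e. 0.03 to 2 decimal places.

0.03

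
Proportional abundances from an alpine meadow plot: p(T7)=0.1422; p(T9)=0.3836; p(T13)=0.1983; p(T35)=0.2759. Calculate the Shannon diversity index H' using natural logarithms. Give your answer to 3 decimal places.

1.321

Each pᵢ ln pᵢ term (working shown to 5 dp, full precision carried): 0.1422×(-1.95052)=-0.27736, 0.3836×(-0.95815)=-0.36755, 0.1983×(-1.61797)=-0.32084, 0.2759×(-1.28772)=-0.35528.
Sum = -1.32104, so H' = 1.321.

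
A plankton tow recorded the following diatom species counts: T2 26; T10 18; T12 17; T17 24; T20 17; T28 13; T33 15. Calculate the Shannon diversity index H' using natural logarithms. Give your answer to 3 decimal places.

Total N = 26+18+17+24+17+13+15 = 130, so the proportions are 0.2, 0.13846, 0.13077, 0.18462, 0.13077, 0.1, 0.11538 (working shown to 5 dp, full precision carried).
Each pᵢ ln pᵢ term: 0.2×(-1.60944)=-0.32189, 0.13846×(-1.97716)=-0.27376, 0.13077×(-2.03432)=-0.26603, 0.18462×(-1.68948)=-0.31190, 0.13077×(-2.03432)=-0.26603, 0.1×(-2.30259)=-0.23026, 0.11538×(-2.15948)=-0.24917.
Sum = -1.91904, so H' = 1.919.

1.919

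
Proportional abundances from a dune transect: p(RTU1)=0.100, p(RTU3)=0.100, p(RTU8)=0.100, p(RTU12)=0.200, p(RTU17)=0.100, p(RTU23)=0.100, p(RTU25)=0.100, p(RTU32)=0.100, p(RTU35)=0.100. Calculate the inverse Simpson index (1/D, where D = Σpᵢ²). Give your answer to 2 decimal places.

D = 0.1² + 0.1² + 0.1² + 0.2² + 0.1² + 0.1² + 0.1² + 0.1² + 0.1² = 0.010000 + 0.010000 + 0.010000 + 0.040000 + 0.010000 + 0.010000 + 0.010000 + 0.010000 + 0.010000 = 0.120000 (working shown to 6 dp, full precision carried).
So 1/D = 8.3333, i.e. 8.33 to 2 decimal places.

8.33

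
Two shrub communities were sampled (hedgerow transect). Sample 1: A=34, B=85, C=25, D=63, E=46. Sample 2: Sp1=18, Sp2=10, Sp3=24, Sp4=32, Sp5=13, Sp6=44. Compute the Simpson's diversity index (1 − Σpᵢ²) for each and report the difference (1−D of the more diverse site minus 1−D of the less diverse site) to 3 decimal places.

0.028

Sample 1: N=253, proportions 0.134387, 0.335968, 0.098814, 0.249012, 0.181818, giving 1−D = 0.764236 (working shown to 6 dp, full precision carried).
Sample 2: N=141, proportions 0.12766, 0.070922, 0.170213, 0.22695, 0.092199, 0.312057, giving 1−D = 0.792314.
Difference = |0.764236 − 0.792314| = 0.028078, i.e. 0.028 to 3 decimal places.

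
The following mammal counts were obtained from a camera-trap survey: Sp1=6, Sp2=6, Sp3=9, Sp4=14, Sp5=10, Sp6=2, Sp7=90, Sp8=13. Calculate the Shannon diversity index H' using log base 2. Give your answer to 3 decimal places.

2.026

Total N = 6+6+9+14+10+2+90+13 = 150, so the proportions are 0.04, 0.04, 0.06, 0.09333, 0.06667, 0.01333, 0.6, 0.08667 (working shown to 5 dp, full precision carried).
Each pᵢ log₂ pᵢ term: 0.04×(-4.64386)=-0.18575, 0.04×(-4.64386)=-0.18575, 0.06×(-4.05889)=-0.24353, 0.09333×(-3.42146)=-0.31934, 0.06667×(-3.90689)=-0.26046, 0.01333×(-6.22882)=-0.08305, 0.6×(-0.73697)=-0.44218, 0.08667×(-3.52838)=-0.30579.
Sum = -2.02586, so H' = 2.026.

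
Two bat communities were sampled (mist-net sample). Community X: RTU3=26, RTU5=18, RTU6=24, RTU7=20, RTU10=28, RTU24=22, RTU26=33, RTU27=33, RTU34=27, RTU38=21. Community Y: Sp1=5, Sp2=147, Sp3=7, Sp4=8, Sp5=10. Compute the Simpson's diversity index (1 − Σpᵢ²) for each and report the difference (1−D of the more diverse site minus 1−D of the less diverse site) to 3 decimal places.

Community X: N=252, proportions 0.10317, 0.07143, 0.09524, 0.07937, 0.11111, 0.0873, 0.13095, 0.13095, 0.10714, 0.08333, giving 1−D = 0.89620 (working shown to 5 dp, full precision carried).
Community Y: N=177, proportions 0.02825, 0.83051, 0.03955, 0.0452, 0.0565, giving 1−D = 0.30266.
Difference = |0.89620 − 0.30266| = 0.59354, i.e. 0.594 to 3 decimal places.

0.594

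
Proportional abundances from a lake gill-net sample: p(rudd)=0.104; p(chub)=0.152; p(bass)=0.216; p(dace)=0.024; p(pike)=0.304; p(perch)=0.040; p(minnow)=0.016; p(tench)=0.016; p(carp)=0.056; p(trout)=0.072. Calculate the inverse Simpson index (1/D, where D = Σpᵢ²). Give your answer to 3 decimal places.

5.435

D = 0.104² + 0.152² + 0.216² + 0.024² + 0.304² + 0.04² + 0.016² + 0.016² + 0.056² + 0.072² = 0.0108160 + 0.0231040 + 0.0466560 + 0.0005760 + 0.0924160 + 0.0016000 + 0.0002560 + 0.0002560 + 0.0031360 + 0.0051840 = 0.1840000 (working shown to 7 dp, full precision carried).
So 1/D = 5.43478, i.e. 5.435 to 3 decimal places.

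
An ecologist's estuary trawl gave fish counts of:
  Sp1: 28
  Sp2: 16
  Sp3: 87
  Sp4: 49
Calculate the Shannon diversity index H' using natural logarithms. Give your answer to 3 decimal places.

1.210

Total N = 28+16+87+49 = 180, so the proportions are 0.15556, 0.08889, 0.48333, 0.27222 (working shown to 5 dp, full precision carried).
Each pᵢ ln pᵢ term: 0.15556×(-1.86075)=-0.28945, 0.08889×(-2.42037)=-0.21514, 0.48333×(-0.72705)=-0.35141, 0.27222×(-1.30114)=-0.35420.
Sum = -1.21020, so H' = 1.210.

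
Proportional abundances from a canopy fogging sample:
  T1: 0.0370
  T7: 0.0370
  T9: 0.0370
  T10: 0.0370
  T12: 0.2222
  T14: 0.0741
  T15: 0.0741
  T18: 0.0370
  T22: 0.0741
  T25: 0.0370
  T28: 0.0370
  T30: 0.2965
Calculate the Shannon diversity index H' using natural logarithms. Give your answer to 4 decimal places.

Each pᵢ ln pᵢ term (working shown to 6 dp, full precision carried): 0.037×(-3.296837)=-0.121983, 0.037×(-3.296837)=-0.121983, 0.037×(-3.296837)=-0.121983, 0.037×(-3.296837)=-0.121983, 0.2222×(-1.504177)=-0.334228, 0.0741×(-2.602340)=-0.192833, 0.0741×(-2.602340)=-0.192833, 0.037×(-3.296837)=-0.121983, 0.0741×(-2.602340)=-0.192833, 0.037×(-3.296837)=-0.121983, 0.037×(-3.296837)=-0.121983, 0.2965×(-1.215708)=-0.360457.
Sum = -2.127067, so H' = 2.1271.

2.1271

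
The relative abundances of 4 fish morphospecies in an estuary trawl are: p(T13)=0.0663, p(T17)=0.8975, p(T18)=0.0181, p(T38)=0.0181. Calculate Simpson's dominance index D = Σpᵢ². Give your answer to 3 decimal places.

0.811

D = 0.0663² + 0.8975² + 0.0181² + 0.0181² = 0.00440 + 0.80551 + 0.00033 + 0.00033 = 0.81056 (working shown to 5 dp, full precision carried).
To 3 decimal places, D = 0.811.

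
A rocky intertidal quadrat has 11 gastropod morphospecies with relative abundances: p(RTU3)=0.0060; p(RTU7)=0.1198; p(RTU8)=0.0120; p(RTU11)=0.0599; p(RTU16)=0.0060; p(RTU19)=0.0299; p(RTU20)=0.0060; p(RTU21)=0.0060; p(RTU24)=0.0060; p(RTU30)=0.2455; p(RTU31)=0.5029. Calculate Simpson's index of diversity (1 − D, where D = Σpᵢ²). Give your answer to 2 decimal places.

0.67

D = 0.006² + 0.1198² + 0.012² + 0.0599² + 0.006² + 0.0299² + 0.006² + 0.006² + 0.006² + 0.2455² + 0.5029² = 0.0000 + 0.0144 + 0.0001 + 0.0036 + 0.0000 + 0.0009 + 0.0000 + 0.0000 + 0.0000 + 0.0603 + 0.2529 = 0.3323 (working shown to 4 dp, full precision carried).
So 1 − D = 0.6677, i.e. 0.67 to 2 decimal places.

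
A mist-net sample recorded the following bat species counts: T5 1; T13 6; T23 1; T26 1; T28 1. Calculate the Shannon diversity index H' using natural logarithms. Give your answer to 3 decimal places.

Total N = 1+6+1+1+1 = 10, so the proportions are 0.1, 0.6, 0.1, 0.1, 0.1 (working shown to 5 dp, full precision carried).
Each pᵢ ln pᵢ term: 0.1×(-2.30259)=-0.23026, 0.6×(-0.51083)=-0.30650, 0.1×(-2.30259)=-0.23026, 0.1×(-2.30259)=-0.23026, 0.1×(-2.30259)=-0.23026.
Sum = -1.22753, so H' = 1.228.

1.228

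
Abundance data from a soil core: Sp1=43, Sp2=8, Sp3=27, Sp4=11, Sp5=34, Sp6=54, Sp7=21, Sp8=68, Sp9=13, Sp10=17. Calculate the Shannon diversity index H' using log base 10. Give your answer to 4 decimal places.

0.9140

Total N = 43+8+27+11+34+54+21+68+13+17 = 296, so the proportions are 0.14527, 0.027027, 0.091216, 0.037162, 0.114865, 0.182432, 0.070946, 0.22973, 0.043919, 0.057432 (working shown to 6 dp, full precision carried).
Each pᵢ log₁₀ pᵢ term: 0.14527×(-0.837823)=-0.121711, 0.027027×(-1.568202)=-0.042384, 0.091216×(-1.039928)=-0.094858, 0.037162×(-1.429899)=-0.053138, 0.114865×(-0.939813)=-0.107951, 0.182432×(-0.738898)=-0.134799, 0.070946×(-1.149072)=-0.081522, 0.22973×(-0.638783)=-0.146747, 0.043919×(-1.357348)=-0.059613, 0.057432×(-1.240843)=-0.071265.
Sum = -0.913989, so H' = 0.9140.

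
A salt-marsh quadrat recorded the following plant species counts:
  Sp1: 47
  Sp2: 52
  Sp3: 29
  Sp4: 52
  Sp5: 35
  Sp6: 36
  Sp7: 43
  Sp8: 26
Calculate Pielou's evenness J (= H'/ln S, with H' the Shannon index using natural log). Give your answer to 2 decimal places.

0.99

Total N = 47+52+29+52+35+36+43+26 = 320, so the proportions are 0.1469, 0.1625, 0.0906, 0.1625, 0.1094, 0.1125, 0.1344, 0.0813 (working shown to 4 dp, full precision carried).
H' = −Σ pᵢ ln pᵢ = −((-0.2817) + (-0.2953) + (-0.2176) + (-0.2953) + (-0.2420) + (-0.2458) + (-0.2697) + (-0.2040)) = 2.0514.
With S = 8 species, ln S = 2.0794, so J = 2.0514/2.0794 = 0.9865, i.e. 0.99 to 2 decimal places.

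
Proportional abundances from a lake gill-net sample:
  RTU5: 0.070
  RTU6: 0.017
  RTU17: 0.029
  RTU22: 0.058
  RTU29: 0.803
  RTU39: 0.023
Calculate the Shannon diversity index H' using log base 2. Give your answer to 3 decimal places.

Each pᵢ log₂ pᵢ term (working shown to 5 dp, full precision carried): 0.07×(-3.83650)=-0.26856, 0.017×(-5.87832)=-0.09993, 0.029×(-5.10780)=-0.14813, 0.058×(-4.10780)=-0.23825, 0.803×(-0.31653)=-0.25417, 0.023×(-5.44222)=-0.12517.
Sum = -1.13421, so H' = 1.134.

1.134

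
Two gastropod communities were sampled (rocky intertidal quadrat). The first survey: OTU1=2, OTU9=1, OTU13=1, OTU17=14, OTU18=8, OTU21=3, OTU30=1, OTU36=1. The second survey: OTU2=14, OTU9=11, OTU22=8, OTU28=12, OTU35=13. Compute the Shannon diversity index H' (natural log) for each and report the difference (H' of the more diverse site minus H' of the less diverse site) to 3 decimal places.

The first survey: N=31, proportions 0.06452, 0.03226, 0.03226, 0.45161, 0.25806, 0.09677, 0.03226, 0.03226, giving H' = 1.55449 (working shown to 5 dp, full precision carried).
The second survey: N=58, proportions 0.24138, 0.18966, 0.13793, 0.2069, 0.22414, giving H' = 1.59282.
Difference = |1.55449 − 1.59282| = 0.03833, i.e. 0.038 to 3 decimal places.

0.038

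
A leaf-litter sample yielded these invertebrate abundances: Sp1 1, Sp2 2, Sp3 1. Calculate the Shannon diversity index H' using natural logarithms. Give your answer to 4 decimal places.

Total N = 1+2+1 = 4, so the proportions are 0.25, 0.5, 0.25 (working shown to 6 dp, full precision carried).
Each pᵢ ln pᵢ term: 0.25×(-1.386294)=-0.346574, 0.5×(-0.693147)=-0.346574, 0.25×(-1.386294)=-0.346574.
Sum = -1.039721, so H' = 1.0397.

1.0397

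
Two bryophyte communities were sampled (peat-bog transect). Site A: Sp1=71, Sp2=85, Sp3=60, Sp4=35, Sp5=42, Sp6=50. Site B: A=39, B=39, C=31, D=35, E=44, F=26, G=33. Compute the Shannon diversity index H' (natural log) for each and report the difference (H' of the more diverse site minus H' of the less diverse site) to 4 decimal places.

Site A: N=343, proportions 0.206997, 0.247813, 0.174927, 0.102041, 0.122449, 0.145773, giving H' = 1.747478 (working shown to 6 dp, full precision carried).
Site B: N=247, proportions 0.157895, 0.157895, 0.125506, 0.1417, 0.178138, 0.105263, 0.133603, giving H' = 1.933485.
Difference = |1.747478 − 1.933485| = 0.186007, i.e. 0.1860 to 4 decimal places.

0.1860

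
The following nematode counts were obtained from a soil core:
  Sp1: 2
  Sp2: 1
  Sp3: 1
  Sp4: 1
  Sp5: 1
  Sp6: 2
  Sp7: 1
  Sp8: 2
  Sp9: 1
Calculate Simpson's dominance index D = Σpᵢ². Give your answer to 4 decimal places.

0.1250

Total N = 2+1+1+1+1+2+1+2+1 = 12, so the proportions are 0.166667, 0.083333, 0.083333, 0.083333, 0.083333, 0.166667, 0.083333, 0.166667, 0.083333 (working shown to 6 dp, full precision carried).
D = 0.166667² + 0.083333² + 0.083333² + 0.083333² + 0.083333² + 0.166667² + 0.083333² + 0.166667² + 0.083333² = 0.027778 + 0.006944 + 0.006944 + 0.006944 + 0.006944 + 0.027778 + 0.006944 + 0.027778 + 0.006944 = 0.125000.
To 4 decimal places, D = 0.1250.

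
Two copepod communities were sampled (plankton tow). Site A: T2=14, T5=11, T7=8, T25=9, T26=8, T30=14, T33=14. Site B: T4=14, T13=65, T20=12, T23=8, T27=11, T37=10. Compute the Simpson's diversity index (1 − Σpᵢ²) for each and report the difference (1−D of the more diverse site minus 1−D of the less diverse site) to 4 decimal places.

Site A: N=78, proportions 0.179487, 0.141026, 0.102564, 0.115385, 0.102564, 0.179487, 0.179487, giving 1−D = 0.849112 (working shown to 6 dp, full precision carried).
Site B: N=120, proportions 0.116667, 0.541667, 0.1, 0.066667, 0.091667, 0.083333, giving 1−D = 0.663194.
Difference = |0.849112 − 0.663194| = 0.185918, i.e. 0.1859 to 4 decimal places.

0.1859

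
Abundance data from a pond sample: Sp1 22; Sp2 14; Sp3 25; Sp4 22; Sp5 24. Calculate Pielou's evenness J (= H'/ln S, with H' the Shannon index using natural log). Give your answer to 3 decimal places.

Total N = 22+14+25+22+24 = 107, so the proportions are 0.20561, 0.13084, 0.23364, 0.20561, 0.2243 (working shown to 5 dp, full precision carried).
H' = −Σ pᵢ ln pᵢ = −((-0.32523) + (-0.26610) + (-0.33971) + (-0.32523) + (-0.33528)) = 1.59154.
With S = 5 species, ln S = 1.60944, so J = 1.59154/1.60944 = 0.98888, i.e. 0.989 to 3 decimal places.

0.989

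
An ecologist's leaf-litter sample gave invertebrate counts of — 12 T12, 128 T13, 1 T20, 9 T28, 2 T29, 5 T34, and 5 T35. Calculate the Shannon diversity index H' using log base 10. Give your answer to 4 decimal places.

Total N = 12+128+1+9+2+5+5 = 162, so the proportions are 0.074074, 0.790123, 0.006173, 0.055556, 0.012346, 0.030864, 0.030864 (working shown to 6 dp, full precision carried).
Each pᵢ log₁₀ pᵢ term: 0.074074×(-1.130334)=-0.083728, 0.790123×(-0.102305)=-0.080834, 0.006173×(-2.209515)=-0.013639, 0.055556×(-1.255273)=-0.069737, 0.012346×(-1.908485)=-0.023562, 0.030864×(-1.510545)=-0.046622, 0.030864×(-1.510545)=-0.046622.
Sum = -0.364743, so H' = 0.3647.

0.3647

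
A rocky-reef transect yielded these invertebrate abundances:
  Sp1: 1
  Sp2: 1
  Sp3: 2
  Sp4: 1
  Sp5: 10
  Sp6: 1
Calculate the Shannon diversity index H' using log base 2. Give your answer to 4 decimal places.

Total N = 1+1+2+1+10+1 = 16, so the proportions are 0.0625, 0.0625, 0.125, 0.0625, 0.625, 0.0625 (working shown to 6 dp, full precision carried).
Each pᵢ log₂ pᵢ term: 0.0625×(-4.000000)=-0.250000, 0.0625×(-4.000000)=-0.250000, 0.125×(-3.000000)=-0.375000, 0.0625×(-4.000000)=-0.250000, 0.625×(-0.678072)=-0.423795, 0.0625×(-4.000000)=-0.250000.
Sum = -1.798795, so H' = 1.7988.

1.7988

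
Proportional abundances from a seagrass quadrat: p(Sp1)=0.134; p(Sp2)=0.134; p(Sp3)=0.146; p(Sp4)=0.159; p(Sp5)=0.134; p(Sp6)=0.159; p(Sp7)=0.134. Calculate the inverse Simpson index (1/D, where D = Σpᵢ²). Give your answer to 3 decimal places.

D = 0.134² + 0.134² + 0.146² + 0.159² + 0.134² + 0.159² + 0.134² = 0.0179560 + 0.0179560 + 0.0213160 + 0.0252810 + 0.0179560 + 0.0252810 + 0.0179560 = 0.1437020 (working shown to 7 dp, full precision carried).
So 1/D = 6.95885, i.e. 6.959 to 3 decimal places.

6.959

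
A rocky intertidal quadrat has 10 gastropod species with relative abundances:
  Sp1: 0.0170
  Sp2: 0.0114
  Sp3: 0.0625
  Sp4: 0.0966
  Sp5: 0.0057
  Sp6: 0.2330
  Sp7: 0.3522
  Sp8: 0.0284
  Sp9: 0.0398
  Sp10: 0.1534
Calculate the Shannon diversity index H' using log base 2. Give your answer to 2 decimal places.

2.56

Each pᵢ log₂ pᵢ term (working shown to 4 dp, full precision carried): 0.017×(-5.8783)=-0.0999, 0.0114×(-6.4548)=-0.0736, 0.0625×(-4.0000)=-0.2500, 0.0966×(-3.3718)=-0.3257, 0.0057×(-7.4548)=-0.0425, 0.233×(-2.1016)=-0.4897, 0.3522×(-1.5055)=-0.5302, 0.0284×(-5.1380)=-0.1459, 0.0398×(-4.6511)=-0.1851, 0.1534×(-2.7046)=-0.4149.
Sum = -2.5576, so H' = 2.56.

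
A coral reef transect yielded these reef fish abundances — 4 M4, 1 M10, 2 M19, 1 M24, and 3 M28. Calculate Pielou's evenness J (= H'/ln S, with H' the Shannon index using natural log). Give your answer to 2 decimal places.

0.91

Total N = 4+1+2+1+3 = 11, so the proportions are 0.3636, 0.0909, 0.1818, 0.0909, 0.2727 (working shown to 4 dp, full precision carried).
H' = −Σ pᵢ ln pᵢ = −((-0.3679) + (-0.2180) + (-0.3100) + (-0.2180) + (-0.3543)) = 1.4681.
With S = 5 species, ln S = 1.6094, so J = 1.4681/1.6094 = 0.9122, i.e. 0.91 to 2 decimal places.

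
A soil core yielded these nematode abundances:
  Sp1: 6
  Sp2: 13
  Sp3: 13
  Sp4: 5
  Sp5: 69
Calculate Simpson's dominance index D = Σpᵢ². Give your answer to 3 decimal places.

Total N = 6+13+13+5+69 = 106, so the proportions are 0.0566, 0.12264, 0.12264, 0.04717, 0.65094 (working shown to 5 dp, full precision carried).
D = 0.0566² + 0.12264² + 0.12264² + 0.04717² + 0.65094² = 0.00320 + 0.01504 + 0.01504 + 0.00222 + 0.42373 = 0.45924.
To 3 decimal places, D = 0.459.

0.459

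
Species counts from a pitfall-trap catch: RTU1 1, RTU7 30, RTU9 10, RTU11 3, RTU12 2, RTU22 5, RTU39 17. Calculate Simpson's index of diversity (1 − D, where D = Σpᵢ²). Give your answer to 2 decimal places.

0.71

Total N = 1+30+10+3+2+5+17 = 68, so the proportions are 0.0147, 0.4412, 0.1471, 0.0441, 0.0294, 0.0735, 0.25 (working shown to 4 dp, full precision carried).
D = 0.0147² + 0.4412² + 0.1471² + 0.0441² + 0.0294² + 0.0735² + 0.25² = 0.0002 + 0.1946 + 0.0216 + 0.0019 + 0.0009 + 0.0054 + 0.0625 = 0.2872.
So 1 − D = 0.7128, i.e. 0.71 to 2 decimal places.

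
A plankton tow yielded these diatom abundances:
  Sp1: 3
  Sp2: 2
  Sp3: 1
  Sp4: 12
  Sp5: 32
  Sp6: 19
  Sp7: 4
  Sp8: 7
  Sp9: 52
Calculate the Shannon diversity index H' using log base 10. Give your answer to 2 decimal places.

0.72

Total N = 3+2+1+12+32+19+4+7+52 = 132, so the proportions are 0.0227, 0.0152, 0.0076, 0.0909, 0.2424, 0.1439, 0.0303, 0.053, 0.3939 (working shown to 4 dp, full precision carried).
Each pᵢ log₁₀ pᵢ term: 0.0227×(-1.6435)=-0.0374, 0.0152×(-1.8195)=-0.0276, 0.0076×(-2.1206)=-0.0161, 0.0909×(-1.0414)=-0.0947, 0.2424×(-0.6154)=-0.1492, 0.1439×(-0.8418)=-0.1212, 0.0303×(-1.5185)=-0.0460, 0.053×(-1.2755)=-0.0676, 0.3939×(-0.4046)=-0.1594.
Sum = -0.7191, so H' = 0.72.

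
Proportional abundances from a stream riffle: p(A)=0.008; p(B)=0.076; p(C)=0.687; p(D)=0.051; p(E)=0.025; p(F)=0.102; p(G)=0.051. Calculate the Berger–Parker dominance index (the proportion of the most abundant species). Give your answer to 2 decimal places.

0.69

The largest proportion is 0.687, i.e. d = 0.69 to 2 decimal places.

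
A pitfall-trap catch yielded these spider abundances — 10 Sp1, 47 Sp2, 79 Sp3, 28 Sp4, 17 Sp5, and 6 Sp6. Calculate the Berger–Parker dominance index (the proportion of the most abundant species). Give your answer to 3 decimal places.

0.422

Total N = 10+47+79+28+17+6 = 187, so the proportions are 0.05348, 0.25134, 0.42246, 0.14973, 0.09091, 0.03209 (working shown to 5 dp, full precision carried).
The largest proportion is 0.42246, i.e. d = 0.422 to 3 decimal places.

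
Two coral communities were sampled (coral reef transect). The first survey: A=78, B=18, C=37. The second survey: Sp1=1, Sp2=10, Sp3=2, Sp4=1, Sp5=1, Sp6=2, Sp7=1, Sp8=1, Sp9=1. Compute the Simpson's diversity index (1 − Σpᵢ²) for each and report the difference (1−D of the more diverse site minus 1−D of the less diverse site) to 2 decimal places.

The first survey: N=133, proportions 0.5865, 0.1353, 0.2782, giving 1−D = 0.5603 (working shown to 4 dp, full precision carried).
The second survey: N=20, proportions 0.05, 0.5, 0.1, 0.05, 0.05, 0.1, 0.05, 0.05, 0.05, giving 1−D = 0.7150.
Difference = |0.5603 − 0.7150| = 0.1547, i.e. 0.15 to 2 decimal places.

0.15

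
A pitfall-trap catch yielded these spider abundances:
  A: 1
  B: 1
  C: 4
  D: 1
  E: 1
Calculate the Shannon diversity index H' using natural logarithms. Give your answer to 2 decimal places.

Total N = 1+1+4+1+1 = 8, so the proportions are 0.125, 0.125, 0.5, 0.125, 0.125 (working shown to 4 dp, full precision carried).
Each pᵢ ln pᵢ term: 0.125×(-2.0794)=-0.2599, 0.125×(-2.0794)=-0.2599, 0.5×(-0.6931)=-0.3466, 0.125×(-2.0794)=-0.2599, 0.125×(-2.0794)=-0.2599.
Sum = -1.3863, so H' = 1.39.

1.39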